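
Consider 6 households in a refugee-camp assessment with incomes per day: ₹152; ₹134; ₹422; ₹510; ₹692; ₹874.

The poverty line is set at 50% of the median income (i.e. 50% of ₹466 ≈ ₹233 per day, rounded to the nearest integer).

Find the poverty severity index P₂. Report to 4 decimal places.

Below the line: ₹134, ₹152 (q = 2 of N = 6).
Shortfall ratios: (233−134)/233 = 0.4249; (233−152)/233 = 0.3476.
Squared: 0.1805; 0.1209.
Sum = 0.301387; P₂ = 0.301387 / 6 = 0.0502.

0.0502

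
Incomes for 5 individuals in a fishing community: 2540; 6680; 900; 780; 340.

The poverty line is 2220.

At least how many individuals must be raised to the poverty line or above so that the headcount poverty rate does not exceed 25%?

2

Currently q = 3 of N = 5 are below the line (H = 0.600).
A headcount ratio of at most 25% allows at most ⌊0.25 × 5⌋ = 1 poor individuals.
So at least 3 − 1 = 2 must be lifted.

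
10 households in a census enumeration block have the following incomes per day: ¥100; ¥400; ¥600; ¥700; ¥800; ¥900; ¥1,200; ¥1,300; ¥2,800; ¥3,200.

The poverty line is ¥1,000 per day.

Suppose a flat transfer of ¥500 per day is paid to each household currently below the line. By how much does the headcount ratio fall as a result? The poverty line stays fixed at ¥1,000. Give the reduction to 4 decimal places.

0.4000

Before: below the line — ¥100, ¥400, ¥600, ¥700, ¥800, ¥900; headcount ratio = 0.600000.
After the ¥500 transfer: below the line — ¥600, ¥900; headcount ratio = 0.200000.
Reduction = 0.600000 − 0.200000 = 0.4000.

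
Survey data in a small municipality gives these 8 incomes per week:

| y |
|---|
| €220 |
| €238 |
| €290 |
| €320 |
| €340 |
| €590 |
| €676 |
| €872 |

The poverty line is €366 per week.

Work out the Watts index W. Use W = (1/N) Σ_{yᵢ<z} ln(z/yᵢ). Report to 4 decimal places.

0.1725

Incomes under z: €220, €238, €290, €320, €340 (q = 5 of N = 8).
Log gaps: ln(366/220) = 0.5090; ln(366/238) = 0.4304; ln(366/290) = 0.2328; ln(366/320) = 0.1343; ln(366/340) = 0.0737.
W = 1.380121 / 8 = 0.1725.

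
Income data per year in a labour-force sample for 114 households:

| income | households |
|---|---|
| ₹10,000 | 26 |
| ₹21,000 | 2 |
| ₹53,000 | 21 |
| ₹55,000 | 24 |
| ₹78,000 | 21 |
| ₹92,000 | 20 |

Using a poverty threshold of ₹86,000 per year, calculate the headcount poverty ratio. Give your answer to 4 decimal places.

94 of the 114 households have income below ₹86,000.
H = 94/114 = 0.8246.

0.8246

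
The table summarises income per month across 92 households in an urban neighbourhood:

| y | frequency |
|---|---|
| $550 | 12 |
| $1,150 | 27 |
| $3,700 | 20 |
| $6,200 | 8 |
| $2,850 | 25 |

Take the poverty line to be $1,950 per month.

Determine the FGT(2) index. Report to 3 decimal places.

0.117

Poor units: 12×$550, 27×$1,150 (q = 39 of N = 92).
Normalized shortfalls: (1950−550)/1950 = 0.7179 (×12); (1950−1150)/1950 = 0.4103 (×27).
Squared: 0.5155 (×12); 0.1683 (×27).
Sum = 10.729783; P₂ = 10.729783 / 92 = 0.117.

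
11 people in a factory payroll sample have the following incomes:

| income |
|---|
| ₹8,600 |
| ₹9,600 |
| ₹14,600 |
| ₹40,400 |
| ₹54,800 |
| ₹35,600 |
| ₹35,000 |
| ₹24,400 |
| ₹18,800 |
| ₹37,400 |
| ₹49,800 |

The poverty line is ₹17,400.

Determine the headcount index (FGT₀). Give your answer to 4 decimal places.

3 of the 11 people have income below ₹17,400.
H = 3/11 = 0.2727.

0.2727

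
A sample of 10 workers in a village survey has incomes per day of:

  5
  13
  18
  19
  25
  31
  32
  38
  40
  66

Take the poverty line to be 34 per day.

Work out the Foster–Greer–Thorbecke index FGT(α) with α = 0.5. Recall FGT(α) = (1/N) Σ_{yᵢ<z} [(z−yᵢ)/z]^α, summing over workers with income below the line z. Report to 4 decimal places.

0.4114

Below the line: 5, 13, 18, 19, 25, 31, 32 (q = 7 of N = 10).
Relative gaps: (34−5)/34 = 0.8529; (34−13)/34 = 0.6176; (34−18)/34 = 0.4706; (34−19)/34 = 0.4412; (34−25)/34 = 0.2647; (34−31)/34 = 0.0882; (34−32)/34 = 0.0588.
Raised to α = 0.5: 0.92355; 0.78591; 0.68599; 0.66421; 0.51450; 0.29704; 0.24254.
Sum = 4.113735; FGT(0.5) = 4.113735 / 10 = 0.4114.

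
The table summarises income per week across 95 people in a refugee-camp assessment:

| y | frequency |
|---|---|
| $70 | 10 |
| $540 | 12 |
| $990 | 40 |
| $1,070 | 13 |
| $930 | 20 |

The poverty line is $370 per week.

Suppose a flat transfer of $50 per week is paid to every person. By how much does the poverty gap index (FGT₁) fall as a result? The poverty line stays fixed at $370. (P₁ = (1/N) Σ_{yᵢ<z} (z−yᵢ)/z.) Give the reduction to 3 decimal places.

0.014

Before: below the line — 10×$70; poverty gap index (FGT₁) = 0.08535.
After the $50 transfer: below the line — 10×$120; poverty gap index (FGT₁) = 0.07112.
Reduction = 0.08535 − 0.07112 = 0.014.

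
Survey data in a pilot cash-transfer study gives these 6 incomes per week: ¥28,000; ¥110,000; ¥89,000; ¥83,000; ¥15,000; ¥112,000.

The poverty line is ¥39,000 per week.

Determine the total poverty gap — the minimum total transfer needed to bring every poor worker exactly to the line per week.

¥35,000

Incomes under z: ¥15,000, ¥28,000 (q = 2 of N = 6).
Individual gaps: 39000−15000 = 24000; 39000−28000 = 11000.
Aggregate gap = ¥35,000.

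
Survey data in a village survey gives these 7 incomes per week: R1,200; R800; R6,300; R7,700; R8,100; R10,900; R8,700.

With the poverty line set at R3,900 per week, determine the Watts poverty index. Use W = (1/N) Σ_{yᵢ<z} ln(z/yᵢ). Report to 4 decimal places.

Incomes under z: R800, R1,200 (q = 2 of N = 7).
ln(z/y) terms: ln(3900/800) = 1.5841; ln(3900/1200) = 1.1787.
W = 2.762775 / 7 = 0.3947.

0.3947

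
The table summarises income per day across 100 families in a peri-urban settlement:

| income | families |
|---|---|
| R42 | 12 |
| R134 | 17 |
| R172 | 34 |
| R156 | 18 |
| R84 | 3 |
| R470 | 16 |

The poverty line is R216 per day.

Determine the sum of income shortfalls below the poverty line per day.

R6,454

Below the line: 12×R42, 3×R84, 17×R134, 18×R156, 34×R172 (q = 84 of N = 100).
Individual gaps: 12×(216−42) = 2088; 3×(216−84) = 396; 17×(216−134) = 1394; 18×(216−156) = 1080; 34×(216−172) = 1496.
Aggregate gap = R6,454.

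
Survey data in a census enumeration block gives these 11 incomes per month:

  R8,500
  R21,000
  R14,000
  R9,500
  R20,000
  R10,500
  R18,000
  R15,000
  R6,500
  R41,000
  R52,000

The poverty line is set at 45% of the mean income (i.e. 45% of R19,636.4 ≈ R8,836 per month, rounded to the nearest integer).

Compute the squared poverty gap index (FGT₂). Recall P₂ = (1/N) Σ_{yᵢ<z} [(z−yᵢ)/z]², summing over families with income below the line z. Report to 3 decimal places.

0.006

Poor units: R6,500, R8,500 (q = 2 of N = 11).
Normalized shortfalls: (8836−6500)/8836 = 0.2644; (8836−8500)/8836 = 0.0380.
Squared: 0.0699; 0.0014.
Sum = 0.071339; P₂ = 0.071339 / 11 = 0.006.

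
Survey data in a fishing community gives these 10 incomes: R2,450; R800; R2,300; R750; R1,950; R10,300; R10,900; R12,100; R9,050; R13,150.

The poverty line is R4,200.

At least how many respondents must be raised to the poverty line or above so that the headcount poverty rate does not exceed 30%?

2

5 of the 10 respondents are poor, so H = 5/10 = 0.500.
A headcount ratio of at most 30% allows at most ⌊0.30 × 10⌋ = 3 poor respondents.
So at least 5 − 3 = 2 must be lifted.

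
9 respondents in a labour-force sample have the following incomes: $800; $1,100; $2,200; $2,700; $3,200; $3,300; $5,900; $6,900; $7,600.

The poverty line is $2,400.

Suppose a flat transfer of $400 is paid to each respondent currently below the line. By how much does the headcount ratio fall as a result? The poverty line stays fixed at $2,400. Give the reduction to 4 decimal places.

0.1111

Before: below the line — $800, $1,100, $2,200; headcount ratio = 0.333333.
After the $400 transfer: below the line — $1,200, $1,500; headcount ratio = 0.222222.
Reduction = 0.333333 − 0.222222 = 0.1111.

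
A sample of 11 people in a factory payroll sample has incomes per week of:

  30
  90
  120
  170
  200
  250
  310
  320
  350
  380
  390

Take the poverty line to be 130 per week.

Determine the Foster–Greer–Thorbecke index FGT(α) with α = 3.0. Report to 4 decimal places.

0.0441

Incomes under z: 30, 90, 120 (q = 3 of N = 11).
Shortfall ratios: (130−30)/130 = 0.7692; (130−90)/130 = 0.3077; (130−120)/130 = 0.0769.
Raised to α = 3.0: 0.45517; 0.02913; 0.00046.
Sum = 0.484752; FGT(3.0) = 0.484752 / 11 = 0.0441.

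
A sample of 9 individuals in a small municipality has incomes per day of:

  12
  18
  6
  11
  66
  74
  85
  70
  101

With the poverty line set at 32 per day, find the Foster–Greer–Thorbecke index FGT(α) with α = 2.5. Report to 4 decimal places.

Poor units: 6, 11, 12, 18 (q = 4 of N = 9).
Gap ratios (z−y)/z: (32−6)/32 = 0.8125; (32−11)/32 = 0.6562; (32−12)/32 = 0.6250; (32−18)/32 = 0.4375.
Raised to α = 2.5: 0.59506; 0.34888; 0.30882; 0.12660.
Sum = 1.379354; FGT(2.5) = 1.379354 / 9 = 0.1533.

0.1533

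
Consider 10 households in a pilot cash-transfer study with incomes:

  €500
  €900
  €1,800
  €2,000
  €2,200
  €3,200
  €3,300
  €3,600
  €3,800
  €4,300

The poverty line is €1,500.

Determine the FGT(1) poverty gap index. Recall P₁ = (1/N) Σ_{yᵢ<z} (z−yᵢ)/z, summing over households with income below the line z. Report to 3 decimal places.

0.107

Below z: €500, €900 (q = 2 of N = 10).
Normalized shortfalls: (1500−500)/1500 = 0.6667; (1500−900)/1500 = 0.4000.
Sum of shortfalls = 1.066667; P₁ averages over all N: 1.066667 / 10 = 0.107.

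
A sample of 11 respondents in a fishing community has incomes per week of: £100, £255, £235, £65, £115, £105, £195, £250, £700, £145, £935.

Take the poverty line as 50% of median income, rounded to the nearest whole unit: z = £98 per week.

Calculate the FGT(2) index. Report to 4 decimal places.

0.0103

Below z: £65 (q = 1 of N = 11).
Normalized shortfalls: (98−65)/98 = 0.3367.
Squared: 0.1134.
Sum = 0.113390; P₂ = 0.113390 / 11 = 0.0103.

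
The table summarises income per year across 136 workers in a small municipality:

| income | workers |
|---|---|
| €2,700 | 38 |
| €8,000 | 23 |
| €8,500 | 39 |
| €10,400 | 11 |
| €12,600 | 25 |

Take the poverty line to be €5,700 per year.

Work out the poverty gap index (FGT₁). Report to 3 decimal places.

0.147

Incomes under z: 38×€2,700 (q = 38 of N = 136).
Normalized shortfalls: (5700−2700)/5700 = 0.5263 (×38).
Σ = 20.000000. Dividing by the full population N = 136 gives P₁ = 0.147.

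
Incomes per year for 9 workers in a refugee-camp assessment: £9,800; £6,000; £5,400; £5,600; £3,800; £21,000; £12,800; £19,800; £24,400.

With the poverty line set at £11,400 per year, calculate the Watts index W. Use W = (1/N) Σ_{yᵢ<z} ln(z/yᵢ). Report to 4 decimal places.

0.3722

Below z: £3,800, £5,400, £5,600, £6,000, £9,800 (q = 5 of N = 9).
Log shortfalls: ln(11400/3800) = 1.0986; ln(11400/5400) = 0.7472; ln(11400/5600) = 0.7108; ln(11400/6000) = 0.6419; ln(11400/9800) = 0.1512.
W = 3.349758 / 9 = 0.3722.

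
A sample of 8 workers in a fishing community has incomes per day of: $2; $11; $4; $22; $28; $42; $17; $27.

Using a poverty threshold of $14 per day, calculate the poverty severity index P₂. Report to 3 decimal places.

0.161

Incomes under z: $2, $4, $11 (q = 3 of N = 8).
Shortfall ratios: (14−2)/14 = 0.8571; (14−4)/14 = 0.7143; (14−11)/14 = 0.2143.
Squared: 0.7347; 0.5102; 0.0459.
Sum = 1.290816; P₂ = 1.290816 / 8 = 0.161.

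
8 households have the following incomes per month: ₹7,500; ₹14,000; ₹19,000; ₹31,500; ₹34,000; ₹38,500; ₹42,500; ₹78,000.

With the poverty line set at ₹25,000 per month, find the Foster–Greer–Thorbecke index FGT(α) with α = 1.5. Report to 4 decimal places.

0.1244

Below the line: ₹7,500, ₹14,000, ₹19,000 (q = 3 of N = 8).
Shortfall ratios: (25000−7500)/25000 = 0.7000; (25000−14000)/25000 = 0.4400; (25000−19000)/25000 = 0.2400.
Raised to α = 1.5: 0.58566; 0.29186; 0.11758.
Sum = 0.995101; FGT(1.5) = 0.995101 / 8 = 0.1244.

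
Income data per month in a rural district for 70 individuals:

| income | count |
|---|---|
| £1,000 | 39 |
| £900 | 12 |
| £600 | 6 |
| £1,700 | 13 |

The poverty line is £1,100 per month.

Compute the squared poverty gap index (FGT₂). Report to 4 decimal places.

0.0280

Poor units: 6×£600, 12×£900, 39×£1,000 (q = 57 of N = 70).
Gap ratios (z−y)/z: (1100−600)/1100 = 0.4545 (×6); (1100−900)/1100 = 0.1818 (×12); (1100−1000)/1100 = 0.0909 (×39).
Squared: 0.2066 (×6); 0.0331 (×12); 0.0083 (×39).
Sum = 1.958678; P₂ = 1.958678 / 70 = 0.0280.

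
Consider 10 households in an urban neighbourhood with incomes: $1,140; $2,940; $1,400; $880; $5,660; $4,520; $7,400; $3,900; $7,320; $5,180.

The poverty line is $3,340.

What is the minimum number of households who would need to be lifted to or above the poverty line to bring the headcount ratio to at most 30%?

1

Currently q = 4 of N = 10 are below the line (H = 0.400).
A headcount ratio of at most 30% allows at most ⌊0.30 × 10⌋ = 3 poor households.
So at least 4 − 3 = 1 must be lifted.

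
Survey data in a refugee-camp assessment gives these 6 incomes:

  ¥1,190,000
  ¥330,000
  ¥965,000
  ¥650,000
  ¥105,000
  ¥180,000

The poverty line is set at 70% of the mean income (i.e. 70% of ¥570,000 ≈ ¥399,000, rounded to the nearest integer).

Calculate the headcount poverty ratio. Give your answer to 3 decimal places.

3 of the 6 people have income below ¥399,000.
H = 3/6 = 0.500.

0.500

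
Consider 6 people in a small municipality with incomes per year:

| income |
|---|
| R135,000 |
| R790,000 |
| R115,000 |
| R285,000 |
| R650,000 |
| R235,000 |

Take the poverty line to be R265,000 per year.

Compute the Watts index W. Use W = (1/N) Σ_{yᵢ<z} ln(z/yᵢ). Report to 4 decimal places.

Below the line: R115,000, R135,000, R235,000 (q = 3 of N = 6).
Log gaps: ln(265000/115000) = 0.8348; ln(265000/135000) = 0.6745; ln(265000/235000) = 0.1201.
W = 1.629397 / 6 = 0.2716.

0.2716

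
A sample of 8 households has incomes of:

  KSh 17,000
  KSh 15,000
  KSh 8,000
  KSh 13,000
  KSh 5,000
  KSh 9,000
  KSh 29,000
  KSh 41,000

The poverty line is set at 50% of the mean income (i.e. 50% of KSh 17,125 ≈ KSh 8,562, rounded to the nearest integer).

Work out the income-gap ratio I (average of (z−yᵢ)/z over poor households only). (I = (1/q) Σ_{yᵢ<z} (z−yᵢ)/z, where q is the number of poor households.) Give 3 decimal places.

Incomes under z: KSh 5,000, KSh 8,000 (q = 2 of N = 8).
Relative gaps: 0.4160, 0.0656; sum = 0.481663.
I averages over the q = 2 poor units only: 0.481663 / 2 = 0.241.

0.241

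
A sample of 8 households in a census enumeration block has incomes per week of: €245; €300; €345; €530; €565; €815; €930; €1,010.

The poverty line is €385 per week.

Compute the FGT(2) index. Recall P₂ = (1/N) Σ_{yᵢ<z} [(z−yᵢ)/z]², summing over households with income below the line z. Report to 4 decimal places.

0.0240

Below the line: €245, €300, €345 (q = 3 of N = 8).
Gap ratios (z−y)/z: (385−245)/385 = 0.3636; (385−300)/385 = 0.2208; (385−345)/385 = 0.1039.
Squared: 0.1322; 0.0487; 0.0108.
Sum = 0.191769; P₂ = 0.191769 / 8 = 0.0240.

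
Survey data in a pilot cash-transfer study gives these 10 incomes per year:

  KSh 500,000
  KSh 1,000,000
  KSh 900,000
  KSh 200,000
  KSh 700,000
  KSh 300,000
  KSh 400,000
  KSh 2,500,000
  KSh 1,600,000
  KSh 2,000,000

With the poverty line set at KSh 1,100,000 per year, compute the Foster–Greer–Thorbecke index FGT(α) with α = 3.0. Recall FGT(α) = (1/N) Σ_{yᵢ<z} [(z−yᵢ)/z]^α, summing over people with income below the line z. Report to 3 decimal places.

0.141

Incomes under z: KSh 200,000, KSh 300,000, KSh 400,000, KSh 500,000, KSh 700,000, KSh 900,000, KSh 1,000,000 (q = 7 of N = 10).
Gap ratios (z−y)/z: (1100000−200000)/1100000 = 0.8182; (1100000−300000)/1100000 = 0.7273; (1100000−400000)/1100000 = 0.6364; (1100000−500000)/1100000 = 0.5455; (1100000−700000)/1100000 = 0.3636; (1100000−900000)/1100000 = 0.1818; (1100000−1000000)/1100000 = 0.0909.
Raised to α = 3.0: 0.54771; 0.38467; 0.25770; 0.16228; 0.04808; 0.00601; 0.00075.
Sum = 1.407213; FGT(3.0) = 1.407213 / 10 = 0.141.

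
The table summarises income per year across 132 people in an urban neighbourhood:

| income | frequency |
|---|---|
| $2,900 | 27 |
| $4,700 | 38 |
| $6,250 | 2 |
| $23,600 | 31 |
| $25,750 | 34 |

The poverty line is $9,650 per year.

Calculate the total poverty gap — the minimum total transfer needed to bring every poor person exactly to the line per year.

Below the line: 27×$2,900, 38×$4,700, 2×$6,250 (q = 67 of N = 132).
Individual gaps: 27×(9650−2900) = 182250; 38×(9650−4700) = 188100; 2×(9650−6250) = 6800.
Aggregate gap = $377,150.

$377,150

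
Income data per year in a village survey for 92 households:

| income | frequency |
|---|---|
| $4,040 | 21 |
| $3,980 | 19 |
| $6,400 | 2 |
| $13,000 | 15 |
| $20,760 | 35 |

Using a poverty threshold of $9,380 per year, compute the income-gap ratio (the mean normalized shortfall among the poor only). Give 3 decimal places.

0.560

Poor units: 19×$3,980, 21×$4,040, 2×$6,400 (q = 42 of N = 92).
Shortfall ratios (z−y)/z: 0.5757 (×19), 0.5693 (×21), 0.3177 (×2); sum = 23.528785.
The income-gap ratio divides by q (the poor only): 23.528785 / 42 = 0.560.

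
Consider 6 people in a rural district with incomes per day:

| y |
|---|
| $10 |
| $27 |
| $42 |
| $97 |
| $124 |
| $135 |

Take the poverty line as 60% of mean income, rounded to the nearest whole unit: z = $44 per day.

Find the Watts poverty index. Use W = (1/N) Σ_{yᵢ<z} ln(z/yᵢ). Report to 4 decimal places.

Poor units: $10, $27, $42 (q = 3 of N = 6).
Log gaps: ln(44/10) = 1.4816; ln(44/27) = 0.4884; ln(44/42) = 0.0465.
W = 2.016477 / 6 = 0.3361.

0.3361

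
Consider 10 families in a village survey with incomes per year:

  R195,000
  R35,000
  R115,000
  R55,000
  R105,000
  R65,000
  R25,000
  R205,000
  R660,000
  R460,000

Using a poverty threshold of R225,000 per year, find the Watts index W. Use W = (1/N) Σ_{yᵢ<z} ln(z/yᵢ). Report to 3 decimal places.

0.838

Below z: R25,000, R35,000, R55,000, R65,000, R105,000, R115,000, R195,000, R205,000 (q = 8 of N = 10).
Log gaps: ln(225000/25000) = 2.1972; ln(225000/35000) = 1.8608; ln(225000/55000) = 1.4088; ln(225000/65000) = 1.2417; ln(225000/105000) = 0.7621; ln(225000/115000) = 0.6712; ln(225000/195000) = 0.1431; ln(225000/205000) = 0.0931.
W = 8.377957 / 10 = 0.838.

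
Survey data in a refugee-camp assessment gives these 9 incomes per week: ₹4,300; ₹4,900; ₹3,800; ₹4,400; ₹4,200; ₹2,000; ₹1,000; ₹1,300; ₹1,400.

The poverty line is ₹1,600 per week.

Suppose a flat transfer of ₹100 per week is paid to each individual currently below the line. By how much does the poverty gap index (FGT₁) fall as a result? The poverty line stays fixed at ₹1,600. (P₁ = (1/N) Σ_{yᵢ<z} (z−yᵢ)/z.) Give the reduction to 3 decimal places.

0.021

Before: below the line — ₹1,000, ₹1,300, ₹1,400; poverty gap index (FGT₁) = 0.07639.
After the ₹100 transfer: below the line — ₹1,100, ₹1,400, ₹1,500; poverty gap index (FGT₁) = 0.05556.
Reduction = 0.07639 − 0.05556 = 0.021.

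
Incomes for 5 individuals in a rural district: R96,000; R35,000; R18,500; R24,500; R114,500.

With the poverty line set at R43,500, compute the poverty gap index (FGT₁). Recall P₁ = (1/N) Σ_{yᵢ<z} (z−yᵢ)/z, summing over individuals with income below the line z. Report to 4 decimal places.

0.2414

Incomes under z: R18,500, R24,500, R35,000 (q = 3 of N = 5).
Gap ratios (z−y)/z: (43500−18500)/43500 = 0.5747; (43500−24500)/43500 = 0.4368; (43500−35000)/43500 = 0.1954.
Σ = 1.206897. Dividing by the full population N = 5 gives P₁ = 0.2414.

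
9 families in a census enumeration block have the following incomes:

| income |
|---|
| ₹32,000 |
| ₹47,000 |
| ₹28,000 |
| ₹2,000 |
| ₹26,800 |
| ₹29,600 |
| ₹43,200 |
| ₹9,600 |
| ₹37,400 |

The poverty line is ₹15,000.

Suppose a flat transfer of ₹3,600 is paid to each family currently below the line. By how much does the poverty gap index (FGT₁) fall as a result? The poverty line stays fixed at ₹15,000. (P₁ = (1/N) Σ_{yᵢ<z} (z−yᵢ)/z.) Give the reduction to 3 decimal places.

0.053

Before: below the line — ₹2,000, ₹9,600; poverty gap index (FGT₁) = 0.13630.
After the ₹3,600 transfer: below the line — ₹5,600, ₹13,200; poverty gap index (FGT₁) = 0.08296.
Reduction = 0.13630 − 0.08296 = 0.053.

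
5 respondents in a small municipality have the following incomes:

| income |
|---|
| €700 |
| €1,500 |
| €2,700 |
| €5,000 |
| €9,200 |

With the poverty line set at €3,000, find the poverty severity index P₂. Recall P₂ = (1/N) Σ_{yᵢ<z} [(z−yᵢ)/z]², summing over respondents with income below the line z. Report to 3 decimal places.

0.170

Below the line: €700, €1,500, €2,700 (q = 3 of N = 5).
Relative gaps: (3000−700)/3000 = 0.7667; (3000−1500)/3000 = 0.5000; (3000−2700)/3000 = 0.1000.
Squared: 0.5878; 0.2500; 0.0100.
Sum = 0.847778; P₂ = 0.847778 / 5 = 0.170.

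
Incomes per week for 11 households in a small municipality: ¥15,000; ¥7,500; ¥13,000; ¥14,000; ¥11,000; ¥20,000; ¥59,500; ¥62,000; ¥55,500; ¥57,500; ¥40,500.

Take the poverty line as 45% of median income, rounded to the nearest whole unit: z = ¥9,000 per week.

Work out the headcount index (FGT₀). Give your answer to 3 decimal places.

1 of the 11 households have income below ¥9,000.
H = 1/11 = 0.091.

0.091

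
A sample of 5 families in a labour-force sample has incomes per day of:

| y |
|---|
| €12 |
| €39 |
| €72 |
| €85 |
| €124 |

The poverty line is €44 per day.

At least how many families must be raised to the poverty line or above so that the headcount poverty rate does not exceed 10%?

2

Currently q = 2 of N = 5 are below the line (H = 0.400).
A headcount ratio of at most 10% allows at most ⌊0.10 × 5⌋ = 0 poor families.
So at least 2 − 0 = 2 must be lifted.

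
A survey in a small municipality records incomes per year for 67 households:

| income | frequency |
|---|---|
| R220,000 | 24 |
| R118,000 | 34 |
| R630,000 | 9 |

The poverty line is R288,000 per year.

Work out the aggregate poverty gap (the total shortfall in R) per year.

Below the line: 34×R118,000, 24×R220,000 (q = 58 of N = 67).
Individual gaps: 34×(288000−118000) = 5780000; 24×(288000−220000) = 1632000.
Aggregate gap = R7,412,000.

R7,412,000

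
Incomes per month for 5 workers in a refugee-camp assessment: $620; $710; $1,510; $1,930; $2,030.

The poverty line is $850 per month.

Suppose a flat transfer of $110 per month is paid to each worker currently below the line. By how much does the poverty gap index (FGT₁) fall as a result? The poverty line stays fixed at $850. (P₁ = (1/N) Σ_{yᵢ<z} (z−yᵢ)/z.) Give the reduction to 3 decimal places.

0.052

Before: below the line — $620, $710; poverty gap index (FGT₁) = 0.08706.
After the $110 transfer: below the line — $730, $820; poverty gap index (FGT₁) = 0.03529.
Reduction = 0.08706 − 0.03529 = 0.052.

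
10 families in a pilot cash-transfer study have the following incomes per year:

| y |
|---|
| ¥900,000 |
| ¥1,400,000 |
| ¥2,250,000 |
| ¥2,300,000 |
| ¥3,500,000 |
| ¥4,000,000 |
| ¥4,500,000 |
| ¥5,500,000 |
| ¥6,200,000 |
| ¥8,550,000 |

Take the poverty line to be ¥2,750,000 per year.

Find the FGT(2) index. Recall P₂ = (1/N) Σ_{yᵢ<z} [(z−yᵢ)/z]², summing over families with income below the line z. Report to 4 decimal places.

Poor units: ¥900,000, ¥1,400,000, ¥2,250,000, ¥2,300,000 (q = 4 of N = 10).
Relative gaps: (2750000−900000)/2750000 = 0.6727; (2750000−1400000)/2750000 = 0.4909; (2750000−2250000)/2750000 = 0.1818; (2750000−2300000)/2750000 = 0.1636.
Squared: 0.4526; 0.2410; 0.0331; 0.0268.
Sum = 0.753388; P₂ = 0.753388 / 10 = 0.0753.

0.0753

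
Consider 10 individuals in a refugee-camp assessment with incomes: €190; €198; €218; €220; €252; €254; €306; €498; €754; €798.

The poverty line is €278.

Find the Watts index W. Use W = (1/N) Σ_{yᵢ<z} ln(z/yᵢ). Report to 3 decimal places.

0.139

Poor units: €190, €198, €218, €220, €252, €254 (q = 6 of N = 10).
ln(z/y) terms: ln(278/190) = 0.3806; ln(278/198) = 0.3394; ln(278/218) = 0.2431; ln(278/220) = 0.2340; ln(278/252) = 0.0982; ln(278/254) = 0.0903.
W = 1.385550 / 10 = 0.139.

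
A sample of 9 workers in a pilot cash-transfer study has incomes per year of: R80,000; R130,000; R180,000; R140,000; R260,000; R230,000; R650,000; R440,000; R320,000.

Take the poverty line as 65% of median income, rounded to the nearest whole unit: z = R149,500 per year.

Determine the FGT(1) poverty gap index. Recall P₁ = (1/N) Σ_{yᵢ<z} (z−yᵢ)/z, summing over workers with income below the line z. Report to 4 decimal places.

Poor units: R80,000, R130,000, R140,000 (q = 3 of N = 9).
Shortfall ratios: (149500−80000)/149500 = 0.4649; (149500−130000)/149500 = 0.1304; (149500−140000)/149500 = 0.0635.
Sum of shortfalls = 0.658863; P₁ averages over all N: 0.658863 / 9 = 0.0732.

0.0732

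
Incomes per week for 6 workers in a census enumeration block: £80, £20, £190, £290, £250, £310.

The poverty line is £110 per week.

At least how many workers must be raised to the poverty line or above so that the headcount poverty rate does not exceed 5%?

2

2 of the 6 workers are poor, so H = 2/6 = 0.333.
A headcount ratio of at most 5% allows at most ⌊0.05 × 6⌋ = 0 poor workers.
So at least 2 − 0 = 2 must be lifted.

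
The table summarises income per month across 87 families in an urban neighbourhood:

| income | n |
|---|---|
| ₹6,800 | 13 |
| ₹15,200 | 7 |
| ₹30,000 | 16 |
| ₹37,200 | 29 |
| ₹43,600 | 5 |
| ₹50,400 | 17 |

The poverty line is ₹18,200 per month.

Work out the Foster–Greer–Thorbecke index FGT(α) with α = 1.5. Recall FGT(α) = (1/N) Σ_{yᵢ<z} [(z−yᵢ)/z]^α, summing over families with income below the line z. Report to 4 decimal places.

0.0795

Below the line: 13×₹6,800, 7×₹15,200 (q = 20 of N = 87).
Gap ratios (z−y)/z: (18200−6800)/18200 = 0.6264 (×13); (18200−15200)/18200 = 0.1648 (×7).
Raised to α = 1.5: 0.49574 (×13); 0.06692 (×7).
Sum = 6.913024; FGT(1.5) = 6.913024 / 87 = 0.0795.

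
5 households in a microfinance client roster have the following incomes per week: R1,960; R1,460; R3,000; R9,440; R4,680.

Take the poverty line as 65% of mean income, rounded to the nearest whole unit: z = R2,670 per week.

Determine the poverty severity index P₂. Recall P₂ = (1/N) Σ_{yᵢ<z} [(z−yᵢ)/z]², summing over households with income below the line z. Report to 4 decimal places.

0.0552

Below z: R1,460, R1,960 (q = 2 of N = 5).
Shortfall ratios: (2670−1460)/2670 = 0.4532; (2670−1960)/2670 = 0.2659.
Squared: 0.2054; 0.0707.
Sum = 0.276087; P₂ = 0.276087 / 5 = 0.0552.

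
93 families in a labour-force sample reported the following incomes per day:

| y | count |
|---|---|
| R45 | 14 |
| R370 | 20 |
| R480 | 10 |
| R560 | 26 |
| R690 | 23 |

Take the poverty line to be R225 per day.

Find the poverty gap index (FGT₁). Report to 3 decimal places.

Incomes under z: 14×R45 (q = 14 of N = 93).
Gap ratios (z−y)/z: (225−45)/225 = 0.8000 (×14).
Σ = 11.200000. Dividing by the full population N = 93 gives P₁ = 0.120.

0.120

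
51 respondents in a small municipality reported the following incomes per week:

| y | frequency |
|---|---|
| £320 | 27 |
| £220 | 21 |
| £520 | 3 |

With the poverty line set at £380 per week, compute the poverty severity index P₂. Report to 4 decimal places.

0.0862

Below z: 21×£220, 27×£320 (q = 48 of N = 51).
Gap ratios (z−y)/z: (380−220)/380 = 0.4211 (×21); (380−320)/380 = 0.1579 (×27).
Squared: 0.1773 (×21); 0.0249 (×27).
Sum = 4.396122; P₂ = 4.396122 / 51 = 0.0862.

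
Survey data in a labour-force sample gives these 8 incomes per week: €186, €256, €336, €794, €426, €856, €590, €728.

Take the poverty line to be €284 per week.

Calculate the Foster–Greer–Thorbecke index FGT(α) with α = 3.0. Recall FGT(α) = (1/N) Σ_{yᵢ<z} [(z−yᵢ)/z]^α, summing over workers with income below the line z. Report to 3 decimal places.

0.005

Below the line: €186, €256 (q = 2 of N = 8).
Normalized shortfalls: (284−186)/284 = 0.3451; (284−256)/284 = 0.0986.
Raised to α = 3.0: 0.04109; 0.00096.
Sum = 0.042047; FGT(3.0) = 0.042047 / 8 = 0.005.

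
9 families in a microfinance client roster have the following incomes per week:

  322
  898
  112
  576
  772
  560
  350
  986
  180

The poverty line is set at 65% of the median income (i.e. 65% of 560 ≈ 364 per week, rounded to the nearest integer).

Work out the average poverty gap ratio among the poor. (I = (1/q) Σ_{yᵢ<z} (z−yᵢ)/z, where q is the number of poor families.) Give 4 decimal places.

0.3379

Below the line: 112, 180, 322, 350 (q = 4 of N = 9).
Relative gaps: 0.6923, 0.5055, 0.1154, 0.0385; sum = 1.351648.
I averages over the q = 4 poor units only: 1.351648 / 4 = 0.3379.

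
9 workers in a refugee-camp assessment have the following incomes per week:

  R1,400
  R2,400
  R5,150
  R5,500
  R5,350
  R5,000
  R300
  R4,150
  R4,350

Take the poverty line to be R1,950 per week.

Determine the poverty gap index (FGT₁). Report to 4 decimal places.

Below the line: R300, R1,400 (q = 2 of N = 9).
Gap ratios (z−y)/z: (1950−300)/1950 = 0.8462; (1950−1400)/1950 = 0.2821.
Sum of shortfalls = 1.128205; P₁ averages over all N: 1.128205 / 9 = 0.1254.

0.1254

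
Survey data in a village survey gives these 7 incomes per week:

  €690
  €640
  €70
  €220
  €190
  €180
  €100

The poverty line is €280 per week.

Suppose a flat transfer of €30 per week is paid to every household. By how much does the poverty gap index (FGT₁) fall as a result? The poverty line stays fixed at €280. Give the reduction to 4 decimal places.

0.0765

Before: below the line — €70, €100, €180, €190, €220; poverty gap index (FGT₁) = 0.326531.
After the €30 transfer: below the line — €100, €130, €210, €220, €250; poverty gap index (FGT₁) = 0.250000.
Reduction = 0.326531 − 0.250000 = 0.0765.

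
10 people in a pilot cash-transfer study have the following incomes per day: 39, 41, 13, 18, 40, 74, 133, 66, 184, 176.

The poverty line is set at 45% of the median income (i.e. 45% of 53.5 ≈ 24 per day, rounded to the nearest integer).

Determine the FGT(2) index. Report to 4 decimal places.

Below z: 13, 18 (q = 2 of N = 10).
Shortfall ratios: (24−13)/24 = 0.4583; (24−18)/24 = 0.2500.
Squared: 0.2101; 0.0625.
Sum = 0.272569; P₂ = 0.272569 / 10 = 0.0273.

0.0273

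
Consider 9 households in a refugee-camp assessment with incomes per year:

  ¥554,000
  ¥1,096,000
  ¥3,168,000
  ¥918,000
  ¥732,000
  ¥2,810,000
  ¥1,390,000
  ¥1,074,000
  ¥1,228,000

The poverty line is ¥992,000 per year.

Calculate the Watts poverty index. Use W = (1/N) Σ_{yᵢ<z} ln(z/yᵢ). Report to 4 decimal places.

0.1071

Below the line: ¥554,000, ¥732,000, ¥918,000 (q = 3 of N = 9).
Log shortfalls: ln(992000/554000) = 0.5826; ln(992000/732000) = 0.3039; ln(992000/918000) = 0.0775.
W = 0.964027 / 9 = 0.1071.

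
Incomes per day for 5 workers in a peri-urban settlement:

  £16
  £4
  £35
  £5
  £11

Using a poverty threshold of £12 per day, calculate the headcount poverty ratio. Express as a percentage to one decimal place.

3 of the 5 workers have income below £12.
H = 3/5 = 60.0%.

60.0%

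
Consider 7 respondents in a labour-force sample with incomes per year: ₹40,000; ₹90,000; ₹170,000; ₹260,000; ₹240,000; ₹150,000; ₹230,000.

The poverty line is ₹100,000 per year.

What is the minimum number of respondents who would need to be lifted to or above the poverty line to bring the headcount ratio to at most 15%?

1

2 of the 7 respondents are poor, so H = 2/7 = 0.286.
A headcount ratio of at most 15% allows at most ⌊0.15 × 7⌋ = 1 poor respondents.
So at least 2 − 1 = 1 must be lifted.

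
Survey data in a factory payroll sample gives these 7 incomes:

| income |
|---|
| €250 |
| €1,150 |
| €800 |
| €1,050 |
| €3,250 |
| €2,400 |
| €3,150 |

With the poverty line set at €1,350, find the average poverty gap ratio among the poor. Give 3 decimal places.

0.398

Below z: €250, €800, €1,050, €1,150 (q = 4 of N = 7).
Relative gaps: 0.8148, 0.4074, 0.2222, 0.1481; sum = 1.592593.
I averages over the q = 4 poor units only: 1.592593 / 4 = 0.398.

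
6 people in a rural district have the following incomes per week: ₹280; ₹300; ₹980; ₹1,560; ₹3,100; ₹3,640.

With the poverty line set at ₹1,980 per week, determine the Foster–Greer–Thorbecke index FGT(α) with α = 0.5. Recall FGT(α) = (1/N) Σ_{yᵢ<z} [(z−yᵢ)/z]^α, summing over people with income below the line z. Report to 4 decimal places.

0.5032

Poor units: ₹280, ₹300, ₹980, ₹1,560 (q = 4 of N = 6).
Shortfall ratios: (1980−280)/1980 = 0.8586; (1980−300)/1980 = 0.8485; (1980−980)/1980 = 0.5051; (1980−1560)/1980 = 0.2121.
Raised to α = 0.5: 0.92660; 0.92113; 0.71067; 0.46057.
Sum = 3.018967; FGT(0.5) = 3.018967 / 6 = 0.5032.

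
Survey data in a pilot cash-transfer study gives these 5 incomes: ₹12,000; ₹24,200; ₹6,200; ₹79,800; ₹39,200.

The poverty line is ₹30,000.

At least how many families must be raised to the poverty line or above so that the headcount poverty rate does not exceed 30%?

Currently q = 3 of N = 5 are below the line (H = 0.600).
A headcount ratio of at most 30% allows at most ⌊0.30 × 5⌋ = 1 poor families.
So at least 3 − 1 = 2 must be lifted.

2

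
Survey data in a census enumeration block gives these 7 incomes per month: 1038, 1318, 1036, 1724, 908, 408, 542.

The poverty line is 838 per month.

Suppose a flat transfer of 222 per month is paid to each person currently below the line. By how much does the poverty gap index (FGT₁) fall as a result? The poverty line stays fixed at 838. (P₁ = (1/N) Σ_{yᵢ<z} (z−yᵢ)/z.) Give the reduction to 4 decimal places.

Before: below the line — 408, 542; poverty gap index (FGT₁) = 0.123764.
After the 222 transfer: below the line — 630, 764; poverty gap index (FGT₁) = 0.048074.
Reduction = 0.123764 − 0.048074 = 0.0757.

0.0757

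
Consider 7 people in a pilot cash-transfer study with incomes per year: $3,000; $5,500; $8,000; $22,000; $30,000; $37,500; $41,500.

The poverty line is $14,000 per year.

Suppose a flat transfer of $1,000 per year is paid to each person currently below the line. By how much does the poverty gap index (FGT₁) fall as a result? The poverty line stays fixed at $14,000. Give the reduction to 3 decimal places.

0.031

Before: below the line — $3,000, $5,500, $8,000; poverty gap index (FGT₁) = 0.26020.
After the $1,000 transfer: below the line — $4,000, $6,500, $9,000; poverty gap index (FGT₁) = 0.22959.
Reduction = 0.26020 − 0.22959 = 0.031.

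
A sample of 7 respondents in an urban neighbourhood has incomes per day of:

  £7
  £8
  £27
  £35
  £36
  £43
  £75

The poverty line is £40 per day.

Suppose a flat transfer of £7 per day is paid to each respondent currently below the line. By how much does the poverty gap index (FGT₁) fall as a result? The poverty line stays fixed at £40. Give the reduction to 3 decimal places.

Before: below the line — £7, £8, £27, £35, £36; poverty gap index (FGT₁) = 0.31071.
After the £7 transfer: below the line — £14, £15, £34; poverty gap index (FGT₁) = 0.20357.
Reduction = 0.31071 − 0.20357 = 0.107.

0.107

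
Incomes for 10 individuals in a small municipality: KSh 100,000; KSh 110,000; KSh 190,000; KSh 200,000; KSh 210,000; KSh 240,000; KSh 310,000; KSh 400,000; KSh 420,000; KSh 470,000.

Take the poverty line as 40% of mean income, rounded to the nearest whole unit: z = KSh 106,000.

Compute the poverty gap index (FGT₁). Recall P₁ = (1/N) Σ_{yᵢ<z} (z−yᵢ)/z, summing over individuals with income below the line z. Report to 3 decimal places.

0.006

Incomes under z: KSh 100,000 (q = 1 of N = 10).
Normalized shortfalls: (106000−100000)/106000 = 0.0566.
Σ = 0.056604. Dividing by the full population N = 10 gives P₁ = 0.006.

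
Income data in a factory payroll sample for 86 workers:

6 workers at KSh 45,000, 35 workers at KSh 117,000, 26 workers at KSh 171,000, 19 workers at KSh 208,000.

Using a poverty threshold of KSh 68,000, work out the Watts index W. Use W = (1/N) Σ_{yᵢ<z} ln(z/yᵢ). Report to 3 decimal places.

Below z: 6×KSh 45,000 (q = 6 of N = 86).
Log shortfalls: ln(68000/45000) = 0.4128 (×6).
W = 2.477071 / 86 = 0.029.

0.029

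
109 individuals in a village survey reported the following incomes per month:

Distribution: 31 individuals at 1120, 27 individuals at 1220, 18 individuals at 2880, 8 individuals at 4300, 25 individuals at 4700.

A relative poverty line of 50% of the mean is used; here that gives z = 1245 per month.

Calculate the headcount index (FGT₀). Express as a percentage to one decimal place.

58 of the 109 individuals have income below 1245.
H = 58/109 = 53.2%.

53.2%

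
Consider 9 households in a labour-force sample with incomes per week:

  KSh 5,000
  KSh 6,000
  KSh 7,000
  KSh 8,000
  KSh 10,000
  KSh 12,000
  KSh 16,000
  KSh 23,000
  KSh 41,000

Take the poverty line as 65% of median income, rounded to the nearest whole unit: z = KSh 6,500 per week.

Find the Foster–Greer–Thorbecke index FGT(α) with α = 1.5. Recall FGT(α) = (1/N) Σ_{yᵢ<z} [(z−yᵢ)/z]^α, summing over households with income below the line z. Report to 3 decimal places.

0.015

Incomes under z: KSh 5,000, KSh 6,000 (q = 2 of N = 9).
Normalized shortfalls: (6500−5000)/6500 = 0.2308; (6500−6000)/6500 = 0.0769.
Raised to α = 1.5: 0.11086; 0.02133.
Sum = 0.132193; FGT(1.5) = 0.132193 / 9 = 0.015.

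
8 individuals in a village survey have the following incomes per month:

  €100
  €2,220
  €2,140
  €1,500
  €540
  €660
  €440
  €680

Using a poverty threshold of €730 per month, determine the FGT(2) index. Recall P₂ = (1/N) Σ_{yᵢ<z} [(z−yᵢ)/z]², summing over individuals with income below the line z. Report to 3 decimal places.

0.123

Poor units: €100, €440, €540, €660, €680 (q = 5 of N = 8).
Shortfall ratios: (730−100)/730 = 0.8630; (730−440)/730 = 0.3973; (730−540)/730 = 0.2603; (730−660)/730 = 0.0959; (730−680)/730 = 0.0685.
Squared: 0.7448; 0.1578; 0.0677; 0.0092; 0.0047.
Sum = 0.984237; P₂ = 0.984237 / 8 = 0.123.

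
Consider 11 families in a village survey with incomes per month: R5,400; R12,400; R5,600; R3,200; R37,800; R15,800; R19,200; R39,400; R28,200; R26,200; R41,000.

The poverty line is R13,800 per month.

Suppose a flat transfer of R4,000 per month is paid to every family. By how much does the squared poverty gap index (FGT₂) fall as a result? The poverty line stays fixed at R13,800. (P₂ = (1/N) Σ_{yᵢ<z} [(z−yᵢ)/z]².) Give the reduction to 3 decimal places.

Before: below the line — R3,200, R5,400, R5,600, R12,400; squared poverty gap index (FGT₂) = 0.12035.
After the R4,000 transfer: below the line — R7,200, R9,400, R9,600; squared poverty gap index (FGT₂) = 0.03846.
Reduction = 0.12035 − 0.03846 = 0.082.

0.082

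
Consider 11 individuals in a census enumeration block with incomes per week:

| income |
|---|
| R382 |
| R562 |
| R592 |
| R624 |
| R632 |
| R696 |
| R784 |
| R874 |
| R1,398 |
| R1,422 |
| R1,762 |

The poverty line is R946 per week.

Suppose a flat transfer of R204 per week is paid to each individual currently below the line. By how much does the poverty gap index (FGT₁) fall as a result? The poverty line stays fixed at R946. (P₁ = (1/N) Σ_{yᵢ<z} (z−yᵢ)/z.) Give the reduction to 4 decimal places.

Before: below the line — R382, R562, R592, R624, R632, R696, R784, R874; poverty gap index (FGT₁) = 0.232750.
After the R204 transfer: below the line — R586, R766, R796, R828, R836, R900; poverty gap index (FGT₁) = 0.092639.
Reduction = 0.232750 − 0.092639 = 0.1401.

0.1401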